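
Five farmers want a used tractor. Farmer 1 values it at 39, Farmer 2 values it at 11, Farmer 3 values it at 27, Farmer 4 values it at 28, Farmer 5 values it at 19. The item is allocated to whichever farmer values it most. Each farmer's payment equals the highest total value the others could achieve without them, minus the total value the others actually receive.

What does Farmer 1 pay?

28

Farmer 1 has the highest value and receives the item.
Without Farmer 1, the item would go to the next-highest value, 28, so the others could achieve 28.
With Farmer 1 present and winning, the others receive nothing, so their total is 0.
Payment = 28 - 0 = 28.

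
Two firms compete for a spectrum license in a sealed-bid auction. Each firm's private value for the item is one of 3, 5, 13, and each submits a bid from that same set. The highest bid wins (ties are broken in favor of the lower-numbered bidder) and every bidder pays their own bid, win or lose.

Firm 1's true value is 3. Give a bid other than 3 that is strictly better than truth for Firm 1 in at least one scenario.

5

Suppose Firm 2 bids 5.
Bid 3: loses but pays 3, utility -3.
Bid 5: wins, pays 5, utility 3 - 5 = -2.
So bidding 5 beats truth here (-2 > -3).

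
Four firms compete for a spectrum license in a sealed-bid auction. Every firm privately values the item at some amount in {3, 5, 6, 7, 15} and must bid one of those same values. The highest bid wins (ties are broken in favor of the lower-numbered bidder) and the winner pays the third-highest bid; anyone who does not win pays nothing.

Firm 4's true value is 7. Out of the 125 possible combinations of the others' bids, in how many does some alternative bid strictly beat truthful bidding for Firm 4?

Others bid (3, 3, 7): truth gives 0; bid 15 gives 4 > 0. Violating.
Others bid (3, 5, 7): truth gives 0; bid 15 gives 2 > 0. Violating.
Others bid (3, 6, 7): truth gives 0; bid 15 gives 1 > 0. Violating.
Others bid (3, 7, 3): truth gives 0; bid 15 gives 4 > 0. Violating.
Others bid (3, 3, 3): truth gives 4; no alternative beats it.
Others bid (3, 3, 5): truth gives 4; no alternative beats it.
(Checking all 125 profiles: 27 have a profitable deviation, 98 do not.)

27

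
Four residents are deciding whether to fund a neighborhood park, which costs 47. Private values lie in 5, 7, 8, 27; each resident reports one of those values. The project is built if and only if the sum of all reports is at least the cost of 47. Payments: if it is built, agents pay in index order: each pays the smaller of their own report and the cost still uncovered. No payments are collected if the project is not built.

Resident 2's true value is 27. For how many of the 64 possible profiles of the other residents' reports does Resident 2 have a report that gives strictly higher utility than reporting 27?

Others report (5, 7, 27): truth gives 0; report 8 gives 19 > 0. Violating.
Others report (5, 8, 27): truth gives 0; report 7 gives 20 > 0. Violating.
Others report (5, 27, 7): truth gives 0; report 8 gives 19 > 0. Violating.
Others report (5, 27, 8): truth gives 0; report 7 gives 20 > 0. Violating.
Others report (5, 5, 5): truth gives 0; no alternative beats it.
Others report (5, 5, 7): truth gives 0; no alternative beats it.
(Checking all 64 profiles: 34 have a profitable deviation, 30 do not.)

34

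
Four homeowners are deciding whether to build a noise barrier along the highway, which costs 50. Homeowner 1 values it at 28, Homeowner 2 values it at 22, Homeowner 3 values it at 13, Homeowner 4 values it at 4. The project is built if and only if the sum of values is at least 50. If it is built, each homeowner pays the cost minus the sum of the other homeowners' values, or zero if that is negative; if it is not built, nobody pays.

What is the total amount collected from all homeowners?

16

Total value 67 ≥ cost 50, so it is built.
Homeowner 1: others sum to 39; max(0, 50 - 39) = 11.
Homeowner 2: others sum to 45; max(0, 50 - 45) = 5.
Homeowner 3: others sum to 54; max(0, 50 - 54) = 0.
Homeowner 4: others sum to 63; max(0, 50 - 63) = 0.
Total collected = 11 + 5 + 0 + 0 = 16.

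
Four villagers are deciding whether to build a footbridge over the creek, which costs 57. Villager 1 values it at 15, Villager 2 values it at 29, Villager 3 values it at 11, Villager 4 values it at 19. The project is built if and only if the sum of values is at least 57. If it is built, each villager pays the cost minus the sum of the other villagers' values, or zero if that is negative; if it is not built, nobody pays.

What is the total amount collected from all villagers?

14

Total value 74 ≥ cost 57, so it is built.
Villager 1: others sum to 59; max(0, 57 - 59) = 0.
Villager 2: others sum to 45; max(0, 57 - 45) = 12.
Villager 3: others sum to 63; max(0, 57 - 63) = 0.
Villager 4: others sum to 55; max(0, 57 - 55) = 2.
Total collected = 0 + 12 + 0 + 2 = 14.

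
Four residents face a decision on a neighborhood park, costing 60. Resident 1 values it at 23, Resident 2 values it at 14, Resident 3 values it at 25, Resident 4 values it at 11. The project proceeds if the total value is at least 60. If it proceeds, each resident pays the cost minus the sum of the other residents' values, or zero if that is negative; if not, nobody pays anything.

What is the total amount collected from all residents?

23

Total value 73 ≥ cost 60, so it is built.
Resident 1: others sum to 50; max(0, 60 - 50) = 10.
Resident 2: others sum to 59; max(0, 60 - 59) = 1.
Resident 3: others sum to 48; max(0, 60 - 48) = 12.
Resident 4: others sum to 62; max(0, 60 - 62) = 0.
Total collected = 10 + 1 + 12 + 0 = 23.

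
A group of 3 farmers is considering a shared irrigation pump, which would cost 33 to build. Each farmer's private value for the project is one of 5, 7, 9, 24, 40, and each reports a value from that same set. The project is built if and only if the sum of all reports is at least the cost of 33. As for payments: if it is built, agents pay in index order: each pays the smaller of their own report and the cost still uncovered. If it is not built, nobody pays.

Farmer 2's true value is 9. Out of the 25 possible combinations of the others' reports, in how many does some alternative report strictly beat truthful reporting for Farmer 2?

Others report (5, 24): truth gives 0; report 5 gives 4 > 0. Violating.
Others report (5, 40): truth gives 0; report 5 gives 4 > 0. Violating.
Others report (7, 24): truth gives 0; report 5 gives 4 > 0. Violating.
Others report (7, 40): truth gives 0; report 5 gives 4 > 0. Violating.
Others report (5, 5): truth gives 0; no alternative beats it.
Others report (5, 7): truth gives 0; no alternative beats it.
(Checking all 25 profiles: 11 have a profitable deviation, 14 do not.)

11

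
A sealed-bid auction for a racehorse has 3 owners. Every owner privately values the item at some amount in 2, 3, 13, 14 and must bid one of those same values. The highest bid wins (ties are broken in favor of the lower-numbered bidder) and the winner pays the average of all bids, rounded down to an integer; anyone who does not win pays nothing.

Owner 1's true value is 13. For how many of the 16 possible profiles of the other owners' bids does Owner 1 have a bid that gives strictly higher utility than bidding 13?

8

Others bid (2, 2): truth gives 8; bid 2 gives 11 > 8. Violating.
Others bid (2, 3): truth gives 7; bid 3 gives 11 > 7. Violating.
Others bid (2, 14): truth gives 0; bid 14 gives 3 > 0. Violating.
Others bid (3, 2): truth gives 7; bid 3 gives 11 > 7. Violating.
Others bid (2, 13): truth gives 4; no alternative beats it.
Others bid (3, 13): truth gives 4; no alternative beats it.
(Checking all 16 profiles: 8 have a profitable deviation, 8 do not.)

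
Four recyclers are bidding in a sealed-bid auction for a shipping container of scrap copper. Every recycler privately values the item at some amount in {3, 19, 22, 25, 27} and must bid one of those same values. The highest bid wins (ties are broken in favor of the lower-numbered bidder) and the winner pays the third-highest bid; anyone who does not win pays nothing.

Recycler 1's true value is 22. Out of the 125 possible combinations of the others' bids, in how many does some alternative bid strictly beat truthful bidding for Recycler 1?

24

Others bid (3, 3, 25): truth gives 0; bid 25 gives 19 > 0. Violating.
Others bid (3, 3, 27): truth gives 0; bid 27 gives 19 > 0. Violating.
Others bid (3, 19, 25): truth gives 0; bid 25 gives 3 > 0. Violating.
Others bid (3, 19, 27): truth gives 0; bid 27 gives 3 > 0. Violating.
Others bid (3, 3, 3): truth gives 19; no alternative beats it.
Others bid (3, 3, 19): truth gives 19; no alternative beats it.
(Checking all 125 profiles: 24 have a profitable deviation, 101 do not.)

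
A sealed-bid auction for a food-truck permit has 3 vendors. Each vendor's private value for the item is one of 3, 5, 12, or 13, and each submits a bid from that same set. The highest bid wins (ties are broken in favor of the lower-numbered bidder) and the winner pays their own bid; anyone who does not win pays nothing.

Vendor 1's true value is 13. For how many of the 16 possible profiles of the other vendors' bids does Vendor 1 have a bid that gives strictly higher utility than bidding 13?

9

Others bid (3, 3): truth gives 0; bid 3 gives 10 > 0. Violating.
Others bid (3, 5): truth gives 0; bid 5 gives 8 > 0. Violating.
Others bid (3, 12): truth gives 0; bid 12 gives 1 > 0. Violating.
Others bid (5, 3): truth gives 0; bid 5 gives 8 > 0. Violating.
Others bid (3, 13): truth gives 0; no alternative beats it.
Others bid (5, 13): truth gives 0; no alternative beats it.
(Checking all 16 profiles: 9 have a profitable deviation, 7 do not.)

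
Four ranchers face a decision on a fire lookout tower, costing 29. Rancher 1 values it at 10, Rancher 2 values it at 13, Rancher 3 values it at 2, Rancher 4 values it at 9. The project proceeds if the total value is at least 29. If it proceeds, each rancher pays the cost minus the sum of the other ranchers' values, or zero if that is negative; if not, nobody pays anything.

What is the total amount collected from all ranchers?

Total value 34 ≥ cost 29, so it is built.
Rancher 1: others sum to 24; max(0, 29 - 24) = 5.
Rancher 2: others sum to 21; max(0, 29 - 21) = 8.
Rancher 3: others sum to 32; max(0, 29 - 32) = 0.
Rancher 4: others sum to 25; max(0, 29 - 25) = 4.
Total collected = 5 + 8 + 0 + 4 = 17.

17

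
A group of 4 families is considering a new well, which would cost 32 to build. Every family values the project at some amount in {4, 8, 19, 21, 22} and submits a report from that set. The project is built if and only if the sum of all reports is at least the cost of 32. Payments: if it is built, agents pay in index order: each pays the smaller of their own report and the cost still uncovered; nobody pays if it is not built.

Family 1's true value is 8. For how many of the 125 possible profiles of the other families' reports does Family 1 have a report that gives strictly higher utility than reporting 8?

Others report (4, 4, 21): truth gives 0; report 4 gives 4 > 0. Violating.
Others report (4, 4, 22): truth gives 0; report 4 gives 4 > 0. Violating.
Others report (4, 8, 19): truth gives 0; report 4 gives 4 > 0. Violating.
Others report (4, 8, 21): truth gives 0; report 4 gives 4 > 0. Violating.
Others report (4, 4, 4): truth gives 0; no alternative beats it.
Others report (4, 4, 8): truth gives 0; no alternative beats it.
(Checking all 125 profiles: 114 have a profitable deviation, 11 do not.)

114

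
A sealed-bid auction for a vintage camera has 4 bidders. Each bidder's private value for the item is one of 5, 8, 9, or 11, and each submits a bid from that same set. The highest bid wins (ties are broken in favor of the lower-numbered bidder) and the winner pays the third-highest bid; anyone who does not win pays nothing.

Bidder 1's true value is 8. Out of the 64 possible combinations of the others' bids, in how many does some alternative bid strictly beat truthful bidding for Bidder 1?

Others bid (5, 5, 9): truth gives 0; bid 9 gives 3 > 0. Violating.
Others bid (5, 5, 11): truth gives 0; bid 11 gives 3 > 0. Violating.
Others bid (5, 9, 5): truth gives 0; bid 9 gives 3 > 0. Violating.
Others bid (5, 11, 5): truth gives 0; bid 11 gives 3 > 0. Violating.
Others bid (5, 5, 5): truth gives 3; no alternative beats it.
Others bid (5, 5, 8): truth gives 3; no alternative beats it.
(Checking all 64 profiles: 6 have a profitable deviation, 58 do not.)

6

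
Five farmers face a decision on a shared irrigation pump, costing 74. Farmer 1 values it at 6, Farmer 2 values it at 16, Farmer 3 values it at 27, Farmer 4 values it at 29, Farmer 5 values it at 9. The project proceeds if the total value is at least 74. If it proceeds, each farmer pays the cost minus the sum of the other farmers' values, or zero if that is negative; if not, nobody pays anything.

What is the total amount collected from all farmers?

Total value 87 ≥ cost 74, so it is built.
Farmer 1: others sum to 81; max(0, 74 - 81) = 0.
Farmer 2: others sum to 71; max(0, 74 - 71) = 3.
Farmer 3: others sum to 60; max(0, 74 - 60) = 14.
Farmer 4: others sum to 58; max(0, 74 - 58) = 16.
Farmer 5: others sum to 78; max(0, 74 - 78) = 0.
Total collected = 0 + 3 + 14 + 16 + 0 = 33.

33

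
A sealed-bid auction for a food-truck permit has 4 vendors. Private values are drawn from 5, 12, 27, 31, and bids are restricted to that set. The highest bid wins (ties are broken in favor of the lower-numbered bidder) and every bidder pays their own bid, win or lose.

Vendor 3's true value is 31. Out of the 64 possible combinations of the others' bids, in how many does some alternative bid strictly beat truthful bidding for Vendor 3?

Others bid (5, 5, 5): truth gives 0; bid 12 gives 19 > 0. Violating.
Others bid (5, 5, 12): truth gives 0; bid 12 gives 19 > 0. Violating.
Others bid (5, 5, 27): truth gives 0; bid 27 gives 4 > 0. Violating.
Others bid (5, 12, 5): truth gives 0; bid 27 gives 4 > 0. Violating.
Others bid (5, 5, 31): truth gives 0; no alternative beats it.
Others bid (5, 12, 31): truth gives 0; no alternative beats it.
(Checking all 64 profiles: 40 have a profitable deviation, 24 do not.)

40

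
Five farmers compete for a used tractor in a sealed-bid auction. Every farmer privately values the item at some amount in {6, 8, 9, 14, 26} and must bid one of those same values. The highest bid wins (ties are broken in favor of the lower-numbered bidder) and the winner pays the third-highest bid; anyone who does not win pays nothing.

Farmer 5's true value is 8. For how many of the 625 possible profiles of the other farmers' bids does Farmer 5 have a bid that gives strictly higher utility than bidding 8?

12

Others bid (6, 6, 6, 8): truth gives 0; bid 9 gives 2 > 0. Violating.
Others bid (6, 6, 6, 9): truth gives 0; bid 14 gives 2 > 0. Violating.
Others bid (6, 6, 6, 14): truth gives 0; bid 26 gives 2 > 0. Violating.
Others bid (6, 6, 8, 6): truth gives 0; bid 9 gives 2 > 0. Violating.
Others bid (6, 6, 6, 6): truth gives 2; no alternative beats it.
Others bid (6, 6, 6, 26): truth gives 0; no alternative beats it.
(Checking all 625 profiles: 12 have a profitable deviation, 613 do not.)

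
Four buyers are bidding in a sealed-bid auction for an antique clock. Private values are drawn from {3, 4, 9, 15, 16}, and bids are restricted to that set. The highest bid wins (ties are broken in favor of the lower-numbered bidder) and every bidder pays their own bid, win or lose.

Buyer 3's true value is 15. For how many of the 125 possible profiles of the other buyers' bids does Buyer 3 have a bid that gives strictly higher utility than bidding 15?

101

Others bid (3, 3, 3): truth gives 0; bid 4 gives 11 > 0. Violating.
Others bid (3, 3, 4): truth gives 0; bid 4 gives 11 > 0. Violating.
Others bid (3, 3, 9): truth gives 0; bid 9 gives 6 > 0. Violating.
Others bid (3, 3, 16): truth gives -15; bid 16 gives -1 > -15. Violating.
Others bid (3, 3, 15): truth gives 0; no alternative beats it.
Others bid (3, 4, 15): truth gives 0; no alternative beats it.
(Checking all 125 profiles: 101 have a profitable deviation, 24 do not.)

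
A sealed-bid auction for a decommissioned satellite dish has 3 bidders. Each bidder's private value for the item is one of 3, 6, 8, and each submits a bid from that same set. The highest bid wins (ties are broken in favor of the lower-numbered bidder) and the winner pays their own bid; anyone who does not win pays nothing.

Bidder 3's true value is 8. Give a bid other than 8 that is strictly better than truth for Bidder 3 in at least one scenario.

Suppose Bidder 1 bids 3 and Bidder 2 bids 3.
Bid 8: wins, pays 8, utility 8 - 8 = 0.
Bid 6: wins, pays 6, utility 8 - 6 = 2.
So bidding 6 beats truth here (2 > 0).

6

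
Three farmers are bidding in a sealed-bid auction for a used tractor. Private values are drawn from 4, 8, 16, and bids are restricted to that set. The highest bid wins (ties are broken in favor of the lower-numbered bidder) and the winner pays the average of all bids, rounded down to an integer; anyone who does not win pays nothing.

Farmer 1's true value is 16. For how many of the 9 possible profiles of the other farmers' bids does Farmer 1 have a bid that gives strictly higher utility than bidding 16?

4

Others bid (4, 4): truth gives 8; bid 4 gives 12 > 8. Violating.
Others bid (4, 8): truth gives 7; bid 8 gives 10 > 7. Violating.
Others bid (8, 4): truth gives 7; bid 8 gives 10 > 7. Violating.
Others bid (8, 8): truth gives 6; bid 8 gives 8 > 6. Violating.
Others bid (4, 16): truth gives 4; no alternative beats it.
Others bid (8, 16): truth gives 3; no alternative beats it.
(Checking all 9 profiles: 4 have a profitable deviation, 5 do not.)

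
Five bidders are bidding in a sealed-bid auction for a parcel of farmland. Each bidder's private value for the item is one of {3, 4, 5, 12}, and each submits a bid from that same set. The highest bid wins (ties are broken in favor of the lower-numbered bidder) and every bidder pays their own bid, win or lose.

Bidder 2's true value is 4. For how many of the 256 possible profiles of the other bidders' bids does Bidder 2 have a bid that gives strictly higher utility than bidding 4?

248

Others bid (3, 3, 3, 5): truth gives -4; bid 5 gives -1 > -4. Violating.
Others bid (3, 3, 3, 12): truth gives -4; bid 3 gives -3 > -4. Violating.
Others bid (3, 3, 4, 5): truth gives -4; bid 5 gives -1 > -4. Violating.
Others bid (3, 3, 4, 12): truth gives -4; bid 3 gives -3 > -4. Violating.
Others bid (3, 3, 3, 3): truth gives 0; no alternative beats it.
Others bid (3, 3, 3, 4): truth gives 0; no alternative beats it.
(Checking all 256 profiles: 248 have a profitable deviation, 8 do not.)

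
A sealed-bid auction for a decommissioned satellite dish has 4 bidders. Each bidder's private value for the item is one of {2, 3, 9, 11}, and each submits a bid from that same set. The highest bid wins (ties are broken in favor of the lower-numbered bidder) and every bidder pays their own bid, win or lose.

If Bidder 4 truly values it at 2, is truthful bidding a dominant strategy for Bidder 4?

No

Consider the case where Bidder 1 bids 2, Bidder 2 bids 2 and Bidder 3 bids 2.
Truthful bid 2: loses but pays 2, utility -2.
Bid 3 instead: wins, pays 3, utility 2 - 3 = -1.
Since -1 > -2, bidding 3 is strictly better here, so truthful bidding is not dominant.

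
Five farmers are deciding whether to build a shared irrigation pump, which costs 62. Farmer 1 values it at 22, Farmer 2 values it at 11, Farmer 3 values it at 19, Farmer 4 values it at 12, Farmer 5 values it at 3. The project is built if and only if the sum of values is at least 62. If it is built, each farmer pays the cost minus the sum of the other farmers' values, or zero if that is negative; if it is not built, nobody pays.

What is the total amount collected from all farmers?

44

Total value 67 ≥ cost 62, so it is built.
Farmer 1: others sum to 45; max(0, 62 - 45) = 17.
Farmer 2: others sum to 56; max(0, 62 - 56) = 6.
Farmer 3: others sum to 48; max(0, 62 - 48) = 14.
Farmer 4: others sum to 55; max(0, 62 - 55) = 7.
Farmer 5: others sum to 64; max(0, 62 - 64) = 0.
Total collected = 17 + 6 + 14 + 7 + 0 = 44.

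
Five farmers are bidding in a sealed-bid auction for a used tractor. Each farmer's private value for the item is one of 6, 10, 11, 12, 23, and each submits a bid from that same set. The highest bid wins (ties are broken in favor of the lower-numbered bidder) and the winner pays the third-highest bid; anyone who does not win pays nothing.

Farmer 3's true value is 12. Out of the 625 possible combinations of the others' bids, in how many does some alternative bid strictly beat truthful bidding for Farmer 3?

Others bid (6, 6, 6, 23): truth gives 0; bid 23 gives 6 > 0. Violating.
Others bid (6, 6, 10, 23): truth gives 0; bid 23 gives 2 > 0. Violating.
Others bid (6, 6, 11, 23): truth gives 0; bid 23 gives 1 > 0. Violating.
Others bid (6, 6, 23, 6): truth gives 0; bid 23 gives 6 > 0. Violating.
Others bid (6, 6, 6, 6): truth gives 6; no alternative beats it.
Others bid (6, 6, 6, 10): truth gives 6; no alternative beats it.
(Checking all 625 profiles: 108 have a profitable deviation, 517 do not.)

108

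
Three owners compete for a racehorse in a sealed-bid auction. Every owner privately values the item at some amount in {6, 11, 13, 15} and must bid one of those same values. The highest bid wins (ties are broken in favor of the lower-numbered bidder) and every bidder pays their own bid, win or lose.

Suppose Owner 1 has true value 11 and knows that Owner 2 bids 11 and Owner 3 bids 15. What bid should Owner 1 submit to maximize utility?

Bid 6: loses but pays 6, utility -6.
Bid 11: loses but pays 11, utility -11.
Bid 13: loses but pays 13, utility -13.
Bid 15: wins, pays 15, utility 11 - 15 = -4.
The best choice is 15 with utility -4.

15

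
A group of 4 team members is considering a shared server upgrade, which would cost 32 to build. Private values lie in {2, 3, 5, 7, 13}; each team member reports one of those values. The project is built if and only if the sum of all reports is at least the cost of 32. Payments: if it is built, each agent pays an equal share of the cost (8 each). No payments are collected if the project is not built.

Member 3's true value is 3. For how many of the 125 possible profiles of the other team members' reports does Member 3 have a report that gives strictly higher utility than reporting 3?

3

Others report (3, 13, 13): truth gives -5; report 2 gives 0 > -5. Violating.
Others report (13, 3, 13): truth gives -5; report 2 gives 0 > -5. Violating.
Others report (13, 13, 3): truth gives -5; report 2 gives 0 > -5. Violating.
Others report (2, 2, 2): truth gives 0; no alternative beats it.
Others report (2, 2, 3): truth gives 0; no alternative beats it.
(Checking all 125 profiles: 3 have a profitable deviation, 122 do not.)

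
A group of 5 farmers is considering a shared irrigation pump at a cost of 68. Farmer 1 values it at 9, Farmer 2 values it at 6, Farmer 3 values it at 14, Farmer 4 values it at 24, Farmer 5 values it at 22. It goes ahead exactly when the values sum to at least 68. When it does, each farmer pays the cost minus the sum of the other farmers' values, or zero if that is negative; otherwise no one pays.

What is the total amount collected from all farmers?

41

Total value 75 ≥ cost 68, so it is built.
Farmer 1: others sum to 66; max(0, 68 - 66) = 2.
Farmer 2: others sum to 69; max(0, 68 - 69) = 0.
Farmer 3: others sum to 61; max(0, 68 - 61) = 7.
Farmer 4: others sum to 51; max(0, 68 - 51) = 17.
Farmer 5: others sum to 53; max(0, 68 - 53) = 15.
Total collected = 2 + 0 + 7 + 17 + 15 = 41.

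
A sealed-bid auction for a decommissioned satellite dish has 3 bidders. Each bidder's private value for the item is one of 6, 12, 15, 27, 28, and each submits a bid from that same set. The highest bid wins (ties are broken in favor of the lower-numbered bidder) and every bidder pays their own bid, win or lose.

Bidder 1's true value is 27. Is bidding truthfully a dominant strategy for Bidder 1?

Consider the case where Bidder 2 bids 6 and Bidder 3 bids 6.
Truthful bid 27: wins, pays 27, utility 27 - 27 = 0.
Bid 6 instead: wins, pays 6, utility 27 - 6 = 21.
Since 21 > 0, bidding 6 is strictly better here, so truthful bidding is not dominant.

No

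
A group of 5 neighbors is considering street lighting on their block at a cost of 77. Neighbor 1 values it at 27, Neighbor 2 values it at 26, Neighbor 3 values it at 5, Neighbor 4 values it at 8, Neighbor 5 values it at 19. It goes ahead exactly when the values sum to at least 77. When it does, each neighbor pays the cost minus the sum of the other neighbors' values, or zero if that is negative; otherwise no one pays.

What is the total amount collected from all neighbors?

48

Total value 85 ≥ cost 77, so it is built.
Neighbor 1: others sum to 58; max(0, 77 - 58) = 19.
Neighbor 2: others sum to 59; max(0, 77 - 59) = 18.
Neighbor 3: others sum to 80; max(0, 77 - 80) = 0.
Neighbor 4: others sum to 77; max(0, 77 - 77) = 0.
Neighbor 5: others sum to 66; max(0, 77 - 66) = 11.
Total collected = 19 + 18 + 0 + 0 + 11 = 48.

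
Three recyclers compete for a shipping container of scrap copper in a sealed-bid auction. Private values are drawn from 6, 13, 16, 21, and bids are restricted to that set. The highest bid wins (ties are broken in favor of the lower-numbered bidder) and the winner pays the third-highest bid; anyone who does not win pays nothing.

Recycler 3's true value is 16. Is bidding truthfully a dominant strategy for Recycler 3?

Consider the case where Recycler 1 bids 6 and Recycler 2 bids 16.
Truthful bid 16: loses, pays 0, utility 0.
Bid 21 instead: wins, pays 6, utility 16 - 6 = 10.
Since 10 > 0, bidding 21 is strictly better here, so truthful bidding is not dominant.

No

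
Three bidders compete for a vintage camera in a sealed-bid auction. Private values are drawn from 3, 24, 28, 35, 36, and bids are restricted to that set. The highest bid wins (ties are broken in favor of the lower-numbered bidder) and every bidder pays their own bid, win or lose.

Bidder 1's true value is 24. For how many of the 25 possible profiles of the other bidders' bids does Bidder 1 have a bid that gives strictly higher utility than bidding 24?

22

Others bid (3, 3): truth gives 0; bid 3 gives 21 > 0. Violating.
Others bid (3, 28): truth gives -24; bid 3 gives -3 > -24. Violating.
Others bid (3, 35): truth gives -24; bid 3 gives -3 > -24. Violating.
Others bid (3, 36): truth gives -24; bid 3 gives -3 > -24. Violating.
Others bid (3, 24): truth gives 0; no alternative beats it.
Others bid (24, 3): truth gives 0; no alternative beats it.
(Checking all 25 profiles: 22 have a profitable deviation, 3 do not.)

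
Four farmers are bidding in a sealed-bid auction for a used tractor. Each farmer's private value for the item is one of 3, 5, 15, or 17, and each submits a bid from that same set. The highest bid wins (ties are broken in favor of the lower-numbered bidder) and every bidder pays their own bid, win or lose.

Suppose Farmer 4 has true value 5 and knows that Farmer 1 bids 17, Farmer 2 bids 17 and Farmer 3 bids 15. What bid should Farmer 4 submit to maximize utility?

3

Bid 3: loses but pays 3, utility -3.
Bid 5: loses but pays 5, utility -5.
Bid 15: loses but pays 15, utility -15.
Bid 17: loses but pays 17, utility -17.
The best choice is 3 with utility -3.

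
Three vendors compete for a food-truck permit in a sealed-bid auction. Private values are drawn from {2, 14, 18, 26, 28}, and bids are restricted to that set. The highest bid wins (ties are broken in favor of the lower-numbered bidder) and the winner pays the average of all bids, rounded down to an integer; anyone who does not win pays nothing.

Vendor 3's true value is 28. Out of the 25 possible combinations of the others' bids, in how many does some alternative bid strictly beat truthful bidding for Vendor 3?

Others bid (2, 2): truth gives 18; bid 14 gives 22 > 18. Violating.
Others bid (2, 14): truth gives 14; bid 18 gives 17 > 14. Violating.
Others bid (2, 18): truth gives 12; bid 26 gives 13 > 12. Violating.
Others bid (14, 2): truth gives 14; bid 18 gives 17 > 14. Violating.
Others bid (2, 26): truth gives 10; no alternative beats it.
Others bid (2, 28): truth gives 0; no alternative beats it.
(Checking all 25 profiles: 9 have a profitable deviation, 16 do not.)

9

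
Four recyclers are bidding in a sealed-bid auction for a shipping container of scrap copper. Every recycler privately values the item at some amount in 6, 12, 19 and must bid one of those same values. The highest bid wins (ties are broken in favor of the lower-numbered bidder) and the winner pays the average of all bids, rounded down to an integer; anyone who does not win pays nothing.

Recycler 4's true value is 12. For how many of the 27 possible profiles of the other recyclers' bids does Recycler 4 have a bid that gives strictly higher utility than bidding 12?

3

Others bid (6, 6, 12): truth gives 0; bid 19 gives 2 > 0. Violating.
Others bid (6, 12, 6): truth gives 0; bid 19 gives 2 > 0. Violating.
Others bid (12, 6, 6): truth gives 0; bid 19 gives 2 > 0. Violating.
Others bid (6, 6, 6): truth gives 5; no alternative beats it.
Others bid (6, 6, 19): truth gives 0; no alternative beats it.
(Checking all 27 profiles: 3 have a profitable deviation, 24 do not.)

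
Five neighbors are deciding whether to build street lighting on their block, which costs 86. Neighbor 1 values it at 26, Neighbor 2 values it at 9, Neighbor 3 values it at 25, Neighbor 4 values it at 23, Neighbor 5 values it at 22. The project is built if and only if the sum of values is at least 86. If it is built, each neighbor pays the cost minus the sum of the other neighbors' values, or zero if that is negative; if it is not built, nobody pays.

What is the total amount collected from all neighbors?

Total value 105 ≥ cost 86, so it is built.
Neighbor 1: others sum to 79; max(0, 86 - 79) = 7.
Neighbor 2: others sum to 96; max(0, 86 - 96) = 0.
Neighbor 3: others sum to 80; max(0, 86 - 80) = 6.
Neighbor 4: others sum to 82; max(0, 86 - 82) = 4.
Neighbor 5: others sum to 83; max(0, 86 - 83) = 3.
Total collected = 7 + 0 + 6 + 4 + 3 = 20.

20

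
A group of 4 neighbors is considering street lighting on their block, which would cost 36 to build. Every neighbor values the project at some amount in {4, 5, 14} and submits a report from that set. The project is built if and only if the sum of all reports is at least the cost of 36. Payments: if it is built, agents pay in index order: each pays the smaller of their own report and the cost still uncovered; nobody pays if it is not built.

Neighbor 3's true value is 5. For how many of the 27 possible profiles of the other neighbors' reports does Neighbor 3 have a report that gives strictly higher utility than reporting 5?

Others report (4, 14, 14): truth gives 0; report 4 gives 1 > 0. Violating.
Others report (5, 14, 14): truth gives 0; report 4 gives 1 > 0. Violating.
Others report (14, 4, 14): truth gives 0; report 4 gives 1 > 0. Violating.
Others report (14, 5, 14): truth gives 0; report 4 gives 1 > 0. Violating.
Others report (4, 4, 4): truth gives 0; no alternative beats it.
Others report (4, 4, 5): truth gives 0; no alternative beats it.
(Checking all 27 profiles: 7 have a profitable deviation, 20 do not.)

7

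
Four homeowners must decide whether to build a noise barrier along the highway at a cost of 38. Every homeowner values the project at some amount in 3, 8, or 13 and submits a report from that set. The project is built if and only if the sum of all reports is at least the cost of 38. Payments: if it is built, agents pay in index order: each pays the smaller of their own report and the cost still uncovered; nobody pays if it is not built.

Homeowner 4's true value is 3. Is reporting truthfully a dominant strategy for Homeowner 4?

Check each profile of the others' reports and compare truth against every alternative report.
Others report (8, 13, 13): truth gives 0, best alternative gives -1.
Others report (13, 8, 13): truth gives 0, best alternative gives -1.
Others report (13, 13, 8): truth gives 0, best alternative gives -1.
Others report (13, 13, 13): truth gives 3, best alternative gives 3.
Others report (3, 3, 3): truth gives 0, best alternative gives 0.
Others report (3, 3, 8): truth gives 0, best alternative gives 0.
(Remaining 21 profiles checked similarly; truth is weakly best in each.)
In every case the truthful report is at least as good as any alternative, so it is a dominant strategy.

Yes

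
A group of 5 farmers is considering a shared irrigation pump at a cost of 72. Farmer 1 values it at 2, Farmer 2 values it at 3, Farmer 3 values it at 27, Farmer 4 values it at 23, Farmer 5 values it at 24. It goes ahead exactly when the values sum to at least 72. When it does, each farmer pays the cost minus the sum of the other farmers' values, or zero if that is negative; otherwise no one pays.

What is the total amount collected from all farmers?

53

Total value 79 ≥ cost 72, so it is built.
Farmer 1: others sum to 77; max(0, 72 - 77) = 0.
Farmer 2: others sum to 76; max(0, 72 - 76) = 0.
Farmer 3: others sum to 52; max(0, 72 - 52) = 20.
Farmer 4: others sum to 56; max(0, 72 - 56) = 16.
Farmer 5: others sum to 55; max(0, 72 - 55) = 17.
Total collected = 0 + 0 + 20 + 16 + 17 = 53.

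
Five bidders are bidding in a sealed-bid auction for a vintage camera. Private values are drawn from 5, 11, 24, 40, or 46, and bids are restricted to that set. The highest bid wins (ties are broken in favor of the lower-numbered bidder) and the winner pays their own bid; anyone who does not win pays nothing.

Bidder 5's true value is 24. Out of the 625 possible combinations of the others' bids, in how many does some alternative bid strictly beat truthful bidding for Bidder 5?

Others bid (5, 5, 5, 5): truth gives 0; bid 11 gives 13 > 0. Violating.
Others bid (5, 5, 5, 11): truth gives 0; no alternative beats it.
Others bid (5, 5, 5, 24): truth gives 0; no alternative beats it.
(Checking all 625 profiles: 1 has a profitable deviation, 624 do not.)

1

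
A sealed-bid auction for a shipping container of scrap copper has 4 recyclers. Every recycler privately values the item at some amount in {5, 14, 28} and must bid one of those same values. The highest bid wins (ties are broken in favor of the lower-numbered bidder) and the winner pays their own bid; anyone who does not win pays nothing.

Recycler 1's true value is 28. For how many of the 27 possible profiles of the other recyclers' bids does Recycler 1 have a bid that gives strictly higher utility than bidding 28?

8

Others bid (5, 5, 5): truth gives 0; bid 5 gives 23 > 0. Violating.
Others bid (5, 5, 14): truth gives 0; bid 14 gives 14 > 0. Violating.
Others bid (5, 14, 5): truth gives 0; bid 14 gives 14 > 0. Violating.
Others bid (5, 14, 14): truth gives 0; bid 14 gives 14 > 0. Violating.
Others bid (5, 5, 28): truth gives 0; no alternative beats it.
Others bid (5, 14, 28): truth gives 0; no alternative beats it.
(Checking all 27 profiles: 8 have a profitable deviation, 19 do not.)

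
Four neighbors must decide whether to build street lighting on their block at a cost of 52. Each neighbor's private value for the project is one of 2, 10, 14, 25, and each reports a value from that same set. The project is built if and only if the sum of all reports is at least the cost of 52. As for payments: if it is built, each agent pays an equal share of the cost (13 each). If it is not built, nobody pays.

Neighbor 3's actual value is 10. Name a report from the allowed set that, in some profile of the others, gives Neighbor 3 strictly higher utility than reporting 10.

2

Suppose Neighbor 1 reports 10, Neighbor 2 reports 10 and Neighbor 4 reports 25.
Report 10: project built, pays 13, utility 10 - 13 = -3.
Report 2: project not built, utility 0.
So reporting 2 beats truth here (0 > -3).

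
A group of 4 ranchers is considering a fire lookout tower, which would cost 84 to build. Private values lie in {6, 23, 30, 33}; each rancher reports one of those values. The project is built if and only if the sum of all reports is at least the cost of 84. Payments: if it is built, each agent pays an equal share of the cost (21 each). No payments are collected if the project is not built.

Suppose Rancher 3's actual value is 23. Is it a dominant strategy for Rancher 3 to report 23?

No

Consider the case where Rancher 1 reports 6, Rancher 2 reports 23 and Rancher 4 reports 23.
Truthful report 23: project not built, utility 0.
Report 33 instead: project built, pays 21, utility 23 - 21 = 2.
Since 2 > 0, reporting 33 is strictly better here, so truthful reporting is not dominant.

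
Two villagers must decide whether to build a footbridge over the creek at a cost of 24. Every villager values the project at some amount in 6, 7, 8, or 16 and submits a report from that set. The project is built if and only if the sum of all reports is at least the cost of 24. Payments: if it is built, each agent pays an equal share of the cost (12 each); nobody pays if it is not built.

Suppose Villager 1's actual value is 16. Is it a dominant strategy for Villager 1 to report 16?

Yes

Check each profile of the others' reports and compare truth against every alternative report.
Others report (8): truth gives 4, best alternative gives 0.
Others report (16): truth gives 4, best alternative gives 4.
Others report (6): truth gives 0, best alternative gives 0.
Others report (7): truth gives 0, best alternative gives 0.
In every case the truthful report is at least as good as any alternative, so it is a dominant strategy.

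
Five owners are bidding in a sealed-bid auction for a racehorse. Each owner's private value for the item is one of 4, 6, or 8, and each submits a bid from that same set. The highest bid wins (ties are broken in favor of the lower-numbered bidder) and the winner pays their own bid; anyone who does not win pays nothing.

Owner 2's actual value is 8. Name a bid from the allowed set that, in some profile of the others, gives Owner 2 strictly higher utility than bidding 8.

6

Suppose Owner 1 bids 4, Owner 3 bids 4, Owner 4 bids 4 and Owner 5 bids 4.
Bid 8: wins, pays 8, utility 8 - 8 = 0.
Bid 6: wins, pays 6, utility 8 - 6 = 2.
So bidding 6 beats truth here (2 > 0).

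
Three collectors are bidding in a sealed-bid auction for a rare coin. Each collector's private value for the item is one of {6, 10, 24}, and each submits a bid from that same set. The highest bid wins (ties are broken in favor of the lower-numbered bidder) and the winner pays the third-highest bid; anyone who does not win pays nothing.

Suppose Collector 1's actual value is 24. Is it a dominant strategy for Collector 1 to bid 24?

Check each profile of the others' bids and compare truth against every alternative bid.
Others bid (6, 24): truth gives 18, best alternative gives 0.
Others bid (24, 6): truth gives 18, best alternative gives 0.
Others bid (10, 24): truth gives 14, best alternative gives 0.
Others bid (24, 10): truth gives 14, best alternative gives 0.
Others bid (6, 6): truth gives 18, best alternative gives 18.
Others bid (6, 10): truth gives 18, best alternative gives 18.
(Remaining 3 profiles checked similarly; truth is weakly best in each.)
In every case the truthful bid is at least as good as any alternative, so it is a dominant strategy.

Yes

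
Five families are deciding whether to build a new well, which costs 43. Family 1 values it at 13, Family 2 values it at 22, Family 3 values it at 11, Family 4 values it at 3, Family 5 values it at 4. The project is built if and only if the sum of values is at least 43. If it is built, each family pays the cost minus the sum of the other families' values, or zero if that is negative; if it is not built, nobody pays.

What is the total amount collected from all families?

16

Total value 53 ≥ cost 43, so it is built.
Family 1: others sum to 40; max(0, 43 - 40) = 3.
Family 2: others sum to 31; max(0, 43 - 31) = 12.
Family 3: others sum to 42; max(0, 43 - 42) = 1.
Family 4: others sum to 50; max(0, 43 - 50) = 0.
Family 5: others sum to 49; max(0, 43 - 49) = 0.
Total collected = 3 + 12 + 1 + 0 + 0 = 16.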